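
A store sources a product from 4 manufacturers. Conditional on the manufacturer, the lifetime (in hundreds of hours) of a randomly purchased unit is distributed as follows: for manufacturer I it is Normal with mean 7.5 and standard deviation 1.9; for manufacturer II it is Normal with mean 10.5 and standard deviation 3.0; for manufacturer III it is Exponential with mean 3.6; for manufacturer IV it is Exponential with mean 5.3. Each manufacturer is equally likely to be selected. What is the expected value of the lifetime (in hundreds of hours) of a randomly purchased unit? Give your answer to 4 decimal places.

6.7250

Component means — I: 7.5; II: 10.5; III: 3.6; IV: 5.3.
E[X] = 0.25·7.5 + 0.25·10.5 + 0.25·3.6 + 0.25·5.3 = 6.725.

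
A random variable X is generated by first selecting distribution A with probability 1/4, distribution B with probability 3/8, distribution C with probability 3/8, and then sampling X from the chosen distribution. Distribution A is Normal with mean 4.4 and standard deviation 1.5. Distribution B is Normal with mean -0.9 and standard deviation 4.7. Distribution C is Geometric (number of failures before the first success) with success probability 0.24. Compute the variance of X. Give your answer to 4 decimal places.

18.8958

Per component, A: μ=4.4, E[X²]=21.61; B: μ=-0.9, E[X²]=22.9; C: μ=3.16667, E[X²]=23.2222.
E[X] = 0.25·4.4 + 0.375·-0.9 + 0.375·3.16667 = 1.95.
E[X²] = 0.25·21.61 + 0.375·22.9 + 0.375·23.2222 = 22.6983.
Var(X) = E[X²] − (E[X])² = 22.6983 − 3.8025 = 18.8958.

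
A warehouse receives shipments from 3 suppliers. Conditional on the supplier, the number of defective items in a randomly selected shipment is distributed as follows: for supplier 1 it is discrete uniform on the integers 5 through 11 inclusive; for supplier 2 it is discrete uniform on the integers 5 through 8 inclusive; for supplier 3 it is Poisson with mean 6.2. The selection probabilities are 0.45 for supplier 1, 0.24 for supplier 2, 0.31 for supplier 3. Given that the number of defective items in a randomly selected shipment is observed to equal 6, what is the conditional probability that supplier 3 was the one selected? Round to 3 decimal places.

0.285

Likelihoods P(X=6 | ·): 1: 0.142857; 2: 0.25; 3: 0.1601.
Posterior ∝ prior × likelihood. Numerator for 3: 0.31·0.1601 = 0.0496311.
Normalizing constant: 0.45·0.142857 + 0.24·0.25 + 0.31·0.1601 = 0.173917.
P(3 | observation) = 0.0496311 / 0.173917 = 0.285372.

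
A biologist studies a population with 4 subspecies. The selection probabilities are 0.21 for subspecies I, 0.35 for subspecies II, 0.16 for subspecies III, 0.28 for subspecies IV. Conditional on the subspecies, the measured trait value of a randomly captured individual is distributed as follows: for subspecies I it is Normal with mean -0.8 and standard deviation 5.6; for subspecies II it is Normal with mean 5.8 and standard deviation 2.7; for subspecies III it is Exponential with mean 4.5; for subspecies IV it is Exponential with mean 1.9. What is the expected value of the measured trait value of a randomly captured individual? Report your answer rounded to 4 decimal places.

3.1140

Component means — I: -0.8; II: 5.8; III: 4.5; IV: 1.9.
E[X] = 0.21·-0.8 + 0.35·5.8 + 0.16·4.5 + 0.28·1.9 = 3.114.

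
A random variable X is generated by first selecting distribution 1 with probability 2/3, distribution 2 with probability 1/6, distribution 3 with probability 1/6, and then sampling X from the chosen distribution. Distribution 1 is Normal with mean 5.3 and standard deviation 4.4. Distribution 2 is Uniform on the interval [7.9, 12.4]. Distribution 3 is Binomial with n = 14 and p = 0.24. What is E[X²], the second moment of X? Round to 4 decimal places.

For each component E[X²] = Var + (mean)², giving 1: 47.45; 2: 104.71; 3: 13.8432.
Overall E[X²] = 0.666667·47.45 + 0.166667·104.71 + 0.166667·13.8432 = 51.3922.

51.3922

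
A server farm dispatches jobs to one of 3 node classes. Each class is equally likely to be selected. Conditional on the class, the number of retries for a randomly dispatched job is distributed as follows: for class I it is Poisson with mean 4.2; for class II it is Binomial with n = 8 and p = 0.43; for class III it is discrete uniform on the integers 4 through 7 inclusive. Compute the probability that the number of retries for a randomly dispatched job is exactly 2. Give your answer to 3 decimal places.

Conditional on each class, P(X = 2): I: 0.132261; II: 0.17756; III: 0.
By total probability, P(X = 2) = 0.333333·0.132261 + 0.333333·0.17756 + 0.333333·0 = 0.103274.

0.103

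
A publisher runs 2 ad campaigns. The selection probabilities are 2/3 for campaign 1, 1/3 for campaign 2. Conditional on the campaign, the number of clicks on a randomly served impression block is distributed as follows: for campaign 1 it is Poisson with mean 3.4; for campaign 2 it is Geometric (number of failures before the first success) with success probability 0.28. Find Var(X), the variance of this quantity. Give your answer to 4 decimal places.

5.4805

Per component, 1: μ=3.4, E[X²]=14.96; 2: μ=2.57143, E[X²]=15.7959.
E[X] = 0.666667·3.4 + 0.333333·2.57143 = 3.12381.
E[X²] = 0.666667·14.96 + 0.333333·15.7959 = 15.2386.
Var(X) = E[X²] − (E[X])² = 15.2386 − 9.75819 = 5.48045.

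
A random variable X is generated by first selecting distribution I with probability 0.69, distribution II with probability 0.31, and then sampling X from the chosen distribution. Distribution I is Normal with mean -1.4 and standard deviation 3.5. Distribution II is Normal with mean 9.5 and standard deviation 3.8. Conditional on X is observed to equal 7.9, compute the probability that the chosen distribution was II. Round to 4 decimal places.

Likelihoods f(7.9 | ·): I: 0.0033396; II: 0.0960792.
Posterior ∝ prior × likelihood. Numerator for II: 0.31·0.0960792 = 0.0297846.
Normalizing constant: 0.69·0.0033396 + 0.31·0.0960792 = 0.0320889.
P(II | observation) = 0.0297846 / 0.0320889 = 0.928189.

0.9282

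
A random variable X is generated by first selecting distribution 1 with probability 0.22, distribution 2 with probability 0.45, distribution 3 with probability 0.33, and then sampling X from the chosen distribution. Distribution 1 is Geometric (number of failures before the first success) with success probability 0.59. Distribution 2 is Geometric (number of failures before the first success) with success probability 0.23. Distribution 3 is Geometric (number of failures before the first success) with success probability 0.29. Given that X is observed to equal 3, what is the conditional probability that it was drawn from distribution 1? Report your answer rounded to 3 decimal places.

0.099

Likelihoods P(X=3 | ·): 1: 0.0406634; 2: 0.105003; 3: 0.103794.
Posterior ∝ prior × likelihood. Numerator for 1: 0.22·0.0406634 = 0.00894595.
Normalizing constant: 0.22·0.0406634 + 0.45·0.105003 + 0.33·0.103794 = 0.0904492.
P(1 | observation) = 0.00894595 / 0.0904492 = 0.0989058.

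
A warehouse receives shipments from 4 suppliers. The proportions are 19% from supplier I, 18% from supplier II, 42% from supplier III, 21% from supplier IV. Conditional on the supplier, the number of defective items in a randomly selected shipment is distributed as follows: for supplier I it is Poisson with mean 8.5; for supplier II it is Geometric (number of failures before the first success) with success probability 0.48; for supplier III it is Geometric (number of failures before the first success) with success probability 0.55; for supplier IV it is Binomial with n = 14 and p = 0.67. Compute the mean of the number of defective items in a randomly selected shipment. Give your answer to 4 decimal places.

Component means — I: 8.5; II: 1.08333; III: 0.818182; IV: 9.38.
E[X] = 0.19·8.5 + 0.18·1.08333 + 0.42·0.818182 + 0.21·9.38 = 4.12344.

4.1234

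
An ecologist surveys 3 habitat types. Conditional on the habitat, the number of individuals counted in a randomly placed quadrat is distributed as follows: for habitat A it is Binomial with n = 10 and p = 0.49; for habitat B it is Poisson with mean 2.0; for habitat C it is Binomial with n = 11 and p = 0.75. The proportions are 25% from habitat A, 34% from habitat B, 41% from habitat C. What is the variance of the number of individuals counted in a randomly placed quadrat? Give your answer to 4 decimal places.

Per component, A: μ=4.9, E[X²]=26.509; B: μ=2, E[X²]=6; C: μ=8.25, E[X²]=70.125.
E[X] = 0.25·4.9 + 0.34·2 + 0.41·8.25 = 5.2875.
E[X²] = 0.25·26.509 + 0.34·6 + 0.41·70.125 = 37.4185.
Var(X) = E[X²] − (E[X])² = 37.4185 − 27.9577 = 9.46084.

9.4608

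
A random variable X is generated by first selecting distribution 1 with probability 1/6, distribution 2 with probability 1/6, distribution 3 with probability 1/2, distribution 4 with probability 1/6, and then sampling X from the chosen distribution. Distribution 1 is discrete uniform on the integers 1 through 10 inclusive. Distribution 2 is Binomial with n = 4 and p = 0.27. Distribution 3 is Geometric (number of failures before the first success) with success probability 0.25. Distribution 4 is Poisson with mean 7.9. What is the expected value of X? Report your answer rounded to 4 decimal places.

3.9133

Component means — 1: 5.5; 2: 1.08; 3: 3; 4: 7.9.
E[X] = 0.166667·5.5 + 0.166667·1.08 + 0.5·3 + 0.166667·7.9 = 3.91333.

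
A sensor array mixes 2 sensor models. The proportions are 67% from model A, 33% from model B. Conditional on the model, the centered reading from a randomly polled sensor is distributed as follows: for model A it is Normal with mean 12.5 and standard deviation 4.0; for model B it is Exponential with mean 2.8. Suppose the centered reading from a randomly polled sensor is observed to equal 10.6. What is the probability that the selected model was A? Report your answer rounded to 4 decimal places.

Likelihoods f(10.6 | ·): A: 0.0890956; B: 0.00810452.
Posterior ∝ prior × likelihood. Numerator for A: 0.67·0.0890956 = 0.059694.
Normalizing constant: 0.67·0.0890956 + 0.33·0.00810452 = 0.0623685.
P(A | observation) = 0.059694 / 0.0623685 = 0.957118.

0.9571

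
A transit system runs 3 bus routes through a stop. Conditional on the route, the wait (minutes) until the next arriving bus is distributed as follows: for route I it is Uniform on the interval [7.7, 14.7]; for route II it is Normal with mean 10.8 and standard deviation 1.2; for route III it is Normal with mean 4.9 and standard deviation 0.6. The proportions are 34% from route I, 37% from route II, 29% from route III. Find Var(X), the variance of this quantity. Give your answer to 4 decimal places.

9.6942

Per component, I: μ=11.2, E[X²]=129.523; II: μ=10.8, E[X²]=118.08; III: μ=4.9, E[X²]=24.37.
E[X] = 0.34·11.2 + 0.37·10.8 + 0.29·4.9 = 9.225.
E[X²] = 0.34·129.523 + 0.37·118.08 + 0.29·24.37 = 94.7948.
Var(X) = E[X²] − (E[X])² = 94.7948 − 85.1006 = 9.69421.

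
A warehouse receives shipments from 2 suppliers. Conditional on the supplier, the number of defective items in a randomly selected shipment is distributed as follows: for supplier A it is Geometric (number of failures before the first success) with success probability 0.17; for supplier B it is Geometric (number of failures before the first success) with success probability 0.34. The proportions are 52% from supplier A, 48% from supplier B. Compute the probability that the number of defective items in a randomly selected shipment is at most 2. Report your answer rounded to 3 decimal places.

Conditional on each supplier, P(X ≤ 2): A: 0.428213; B: 0.712504.
By total probability, P(X ≤ 2) = 0.52·0.428213 + 0.48·0.712504 = 0.564673.

0.565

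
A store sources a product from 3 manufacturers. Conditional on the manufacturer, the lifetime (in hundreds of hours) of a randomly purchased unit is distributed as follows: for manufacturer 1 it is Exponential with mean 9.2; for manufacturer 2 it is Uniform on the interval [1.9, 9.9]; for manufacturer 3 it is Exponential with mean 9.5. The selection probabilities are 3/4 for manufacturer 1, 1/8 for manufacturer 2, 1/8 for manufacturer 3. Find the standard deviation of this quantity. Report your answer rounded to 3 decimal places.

8.756

Per component, 1: μ=9.2, E[X²]=169.28; 2: μ=5.9, E[X²]=40.1433; 3: μ=9.5, E[X²]=180.5.
E[X] = 0.75·9.2 + 0.125·5.9 + 0.125·9.5 = 8.825.
E[X²] = 0.75·169.28 + 0.125·40.1433 + 0.125·180.5 = 154.54.
Var(X) = E[X²] − (E[X])² = 154.54 − 77.8806 = 76.6598.
SD(X) = √76.6598 = 8.75556.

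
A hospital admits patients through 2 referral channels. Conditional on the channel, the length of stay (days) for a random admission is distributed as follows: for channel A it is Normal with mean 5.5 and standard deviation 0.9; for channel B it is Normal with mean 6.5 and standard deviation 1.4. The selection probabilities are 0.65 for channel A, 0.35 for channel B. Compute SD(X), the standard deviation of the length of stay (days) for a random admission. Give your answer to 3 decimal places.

1.200

Per component, A: μ=5.5, E[X²]=31.06; B: μ=6.5, E[X²]=44.21.
E[X] = 0.65·5.5 + 0.35·6.5 = 5.85.
E[X²] = 0.65·31.06 + 0.35·44.21 = 35.6625.
Var(X) = E[X²] − (E[X])² = 35.6625 − 34.2225 = 1.44.
SD(X) = √1.44 = 1.2.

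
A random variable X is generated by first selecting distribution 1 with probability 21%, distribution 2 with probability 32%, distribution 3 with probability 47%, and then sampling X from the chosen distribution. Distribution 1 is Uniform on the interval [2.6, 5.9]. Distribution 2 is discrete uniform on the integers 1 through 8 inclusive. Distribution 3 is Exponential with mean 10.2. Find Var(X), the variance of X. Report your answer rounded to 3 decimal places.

Per component, 1: μ=4.25, E[X²]=18.97; 2: μ=4.5, E[X²]=25.5; 3: μ=10.2, E[X²]=208.08.
E[X] = 0.21·4.25 + 0.32·4.5 + 0.47·10.2 = 7.1265.
E[X²] = 0.21·18.97 + 0.32·25.5 + 0.47·208.08 = 109.941.
Var(X) = E[X²] − (E[X])² = 109.941 − 50.787 = 59.1543.

59.154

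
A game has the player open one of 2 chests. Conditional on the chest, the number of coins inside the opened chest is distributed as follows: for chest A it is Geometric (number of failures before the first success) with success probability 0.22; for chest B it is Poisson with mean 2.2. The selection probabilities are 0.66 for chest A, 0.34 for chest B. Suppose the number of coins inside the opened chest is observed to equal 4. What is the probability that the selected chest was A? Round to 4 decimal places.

Likelihoods P(X=4 | ·): A: 0.0814331; B: 0.108151.
Posterior ∝ prior × likelihood. Numerator for A: 0.66·0.0814331 = 0.0537459.
Normalizing constant: 0.66·0.0814331 + 0.34·0.108151 = 0.0905173.
P(A | observation) = 0.0537459 / 0.0905173 = 0.593763.

0.5938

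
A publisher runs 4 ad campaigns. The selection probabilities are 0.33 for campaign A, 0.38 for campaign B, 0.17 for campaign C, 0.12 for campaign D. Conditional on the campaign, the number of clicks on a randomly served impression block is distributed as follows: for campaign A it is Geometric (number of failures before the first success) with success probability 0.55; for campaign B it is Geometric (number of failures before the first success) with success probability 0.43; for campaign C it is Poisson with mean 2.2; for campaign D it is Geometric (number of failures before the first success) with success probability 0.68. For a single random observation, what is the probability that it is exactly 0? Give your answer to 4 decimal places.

Conditional on each campaign, P(X = 0): A: 0.55; B: 0.43; C: 0.110803; D: 0.68.
By total probability, P(X = 0) = 0.33·0.55 + 0.38·0.43 + 0.17·0.110803 + 0.12·0.68 = 0.445337.

0.4453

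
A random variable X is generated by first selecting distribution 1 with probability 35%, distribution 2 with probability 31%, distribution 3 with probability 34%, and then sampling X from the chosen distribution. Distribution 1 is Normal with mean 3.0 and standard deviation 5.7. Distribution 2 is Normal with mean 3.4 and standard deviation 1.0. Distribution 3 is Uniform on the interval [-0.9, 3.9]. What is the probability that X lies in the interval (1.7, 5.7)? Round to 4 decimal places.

0.5440

Conditional on each component, P(1.7 < X < 5.7): 1: 0.272342; 2: 0.94471; 3: 0.458333.
By total probability, P(1.7 < X < 5.7) = 0.35·0.272342 + 0.31·0.94471 + 0.34·0.458333 = 0.544013.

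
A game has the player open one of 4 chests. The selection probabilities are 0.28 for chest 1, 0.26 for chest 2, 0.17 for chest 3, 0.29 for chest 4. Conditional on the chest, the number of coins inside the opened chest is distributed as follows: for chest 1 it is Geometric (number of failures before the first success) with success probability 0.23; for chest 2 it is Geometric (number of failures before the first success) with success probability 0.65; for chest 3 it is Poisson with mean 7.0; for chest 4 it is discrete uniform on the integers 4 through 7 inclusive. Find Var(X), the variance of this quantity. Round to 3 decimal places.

Per component, 1: μ=3.34783, E[X²]=25.7637; 2: μ=0.538462, E[X²]=1.11834; 3: μ=7, E[X²]=56; 4: μ=5.5, E[X²]=31.5.
E[X] = 0.28·3.34783 + 0.26·0.538462 + 0.17·7 + 0.29·5.5 = 3.86239.
E[X²] = 0.28·25.7637 + 0.26·1.11834 + 0.17·56 + 0.29·31.5 = 26.1596.
Var(X) = E[X²] − (E[X])² = 26.1596 − 14.9181 = 11.2415.

11.242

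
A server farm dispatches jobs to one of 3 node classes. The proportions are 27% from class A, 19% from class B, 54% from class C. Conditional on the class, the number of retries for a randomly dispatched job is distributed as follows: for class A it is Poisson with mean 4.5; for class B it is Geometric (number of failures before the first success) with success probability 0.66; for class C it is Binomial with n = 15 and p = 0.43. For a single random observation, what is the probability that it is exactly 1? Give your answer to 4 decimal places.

Conditional on each class, P(X = 1): A: 0.0499905; B: 0.2244; C: 0.00246495.
By total probability, P(X = 1) = 0.27·0.0499905 + 0.19·0.2244 + 0.54·0.00246495 = 0.0574645.

0.0575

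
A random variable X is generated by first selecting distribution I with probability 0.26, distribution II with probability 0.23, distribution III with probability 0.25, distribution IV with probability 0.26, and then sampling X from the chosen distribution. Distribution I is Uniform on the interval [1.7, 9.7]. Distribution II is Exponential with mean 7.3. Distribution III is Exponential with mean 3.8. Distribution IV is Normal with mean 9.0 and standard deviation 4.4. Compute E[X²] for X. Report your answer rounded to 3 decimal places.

For each component E[X²] = Var + (mean)², giving I: 37.8233; II: 106.58; III: 28.88; IV: 100.36.
Overall E[X²] = 0.26·37.8233 + 0.23·106.58 + 0.25·28.88 + 0.26·100.36 = 67.6611.

67.661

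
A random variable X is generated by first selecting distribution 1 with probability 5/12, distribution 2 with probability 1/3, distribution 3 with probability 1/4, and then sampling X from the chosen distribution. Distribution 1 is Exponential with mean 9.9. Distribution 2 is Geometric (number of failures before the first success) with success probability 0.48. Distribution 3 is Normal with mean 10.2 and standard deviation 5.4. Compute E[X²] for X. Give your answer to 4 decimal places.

For each component E[X²] = Var + (mean)², giving 1: 196.02; 2: 3.43056; 3: 133.2.
Overall E[X²] = 0.416667·196.02 + 0.333333·3.43056 + 0.25·133.2 = 116.119.

116.1185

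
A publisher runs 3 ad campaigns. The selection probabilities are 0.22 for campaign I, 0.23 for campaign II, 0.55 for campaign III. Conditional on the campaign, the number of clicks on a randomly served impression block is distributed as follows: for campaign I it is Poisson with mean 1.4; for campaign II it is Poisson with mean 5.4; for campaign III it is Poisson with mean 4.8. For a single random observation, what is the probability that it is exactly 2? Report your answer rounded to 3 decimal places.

0.120

Conditional on each campaign, P(X = 2): I: 0.241665; II: 0.0658518; III: 0.0948067.
By total probability, P(X = 2) = 0.22·0.241665 + 0.23·0.0658518 + 0.55·0.0948067 = 0.120456.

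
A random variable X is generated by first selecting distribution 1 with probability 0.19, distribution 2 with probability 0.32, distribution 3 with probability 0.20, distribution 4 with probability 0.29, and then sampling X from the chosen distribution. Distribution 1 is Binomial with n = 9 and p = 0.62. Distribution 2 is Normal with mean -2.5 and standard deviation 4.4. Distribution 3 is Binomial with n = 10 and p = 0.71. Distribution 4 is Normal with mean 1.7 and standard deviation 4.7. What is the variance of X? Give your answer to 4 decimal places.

Per component, 1: μ=5.58, E[X²]=33.2568; 2: μ=-2.5, E[X²]=25.61; 3: μ=7.1, E[X²]=52.469; 4: μ=1.7, E[X²]=24.98.
E[X] = 0.19·5.58 + 0.32·-2.5 + 0.2·7.1 + 0.29·1.7 = 2.1732.
E[X²] = 0.19·33.2568 + 0.32·25.61 + 0.2·52.469 + 0.29·24.98 = 32.252.
Var(X) = E[X²] − (E[X])² = 32.252 − 4.7228 = 27.5292.

27.5292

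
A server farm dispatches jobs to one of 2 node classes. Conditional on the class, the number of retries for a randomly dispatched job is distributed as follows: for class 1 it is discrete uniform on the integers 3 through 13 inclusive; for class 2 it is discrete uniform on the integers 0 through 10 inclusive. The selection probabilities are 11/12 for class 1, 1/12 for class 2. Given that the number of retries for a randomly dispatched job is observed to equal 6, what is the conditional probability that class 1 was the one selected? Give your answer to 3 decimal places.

0.917

Likelihoods P(X=6 | ·): 1: 0.0909091; 2: 0.0909091.
Posterior ∝ prior × likelihood. Numerator for 1: 0.916667·0.0909091 = 0.0833333.
Normalizing constant: 0.916667·0.0909091 + 0.0833333·0.0909091 = 0.0909091.
P(1 | observation) = 0.0833333 / 0.0909091 = 0.916667.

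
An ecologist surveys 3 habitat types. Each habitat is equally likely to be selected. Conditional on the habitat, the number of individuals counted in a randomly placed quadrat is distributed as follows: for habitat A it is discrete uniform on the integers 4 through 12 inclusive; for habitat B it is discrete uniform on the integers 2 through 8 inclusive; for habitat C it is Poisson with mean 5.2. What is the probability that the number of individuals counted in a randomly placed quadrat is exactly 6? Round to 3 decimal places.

Conditional on each habitat, P(X = 6): A: 0.111111; B: 0.142857; C: 0.15148.
By total probability, P(X = 6) = 0.333333·0.111111 + 0.333333·0.142857 + 0.333333·0.15148 = 0.13515.

0.135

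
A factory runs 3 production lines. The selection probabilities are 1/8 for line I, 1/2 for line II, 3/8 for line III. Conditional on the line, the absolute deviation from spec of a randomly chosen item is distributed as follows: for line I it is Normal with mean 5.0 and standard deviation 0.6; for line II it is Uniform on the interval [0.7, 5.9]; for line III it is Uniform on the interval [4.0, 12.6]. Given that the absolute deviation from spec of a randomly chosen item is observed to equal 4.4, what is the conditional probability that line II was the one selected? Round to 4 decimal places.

Likelihoods f(4.4 | ·): I: 0.403285; II: 0.192308; III: 0.116279.
Posterior ∝ prior × likelihood. Numerator for II: 0.5·0.192308 = 0.0961538.
Normalizing constant: 0.125·0.403285 + 0.5·0.192308 + 0.375·0.116279 = 0.190169.
P(II | observation) = 0.0961538 / 0.190169 = 0.505623.

0.5056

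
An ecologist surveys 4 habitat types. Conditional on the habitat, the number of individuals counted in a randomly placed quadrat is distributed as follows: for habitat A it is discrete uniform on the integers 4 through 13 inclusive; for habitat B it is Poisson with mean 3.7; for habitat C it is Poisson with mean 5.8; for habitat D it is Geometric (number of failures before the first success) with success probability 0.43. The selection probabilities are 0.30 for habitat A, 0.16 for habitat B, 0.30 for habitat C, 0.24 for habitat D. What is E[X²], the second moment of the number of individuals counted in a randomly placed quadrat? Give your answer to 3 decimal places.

39.926

For each component E[X²] = Var + (mean)², giving A: 80.5; B: 17.39; C: 39.44; D: 4.83991.
Overall E[X²] = 0.3·80.5 + 0.16·17.39 + 0.3·39.44 + 0.24·4.83991 = 39.926.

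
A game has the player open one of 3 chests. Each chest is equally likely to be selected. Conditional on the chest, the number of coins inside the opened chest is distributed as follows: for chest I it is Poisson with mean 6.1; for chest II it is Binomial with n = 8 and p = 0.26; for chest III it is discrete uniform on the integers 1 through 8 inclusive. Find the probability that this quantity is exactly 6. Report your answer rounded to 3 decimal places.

Conditional on each chest, P(X = 6): I: 0.160491; II: 0.00473654; III: 0.125.
By total probability, P(X = 6) = 0.333333·0.160491 + 0.333333·0.00473654 + 0.333333·0.125 = 0.0967425.

0.097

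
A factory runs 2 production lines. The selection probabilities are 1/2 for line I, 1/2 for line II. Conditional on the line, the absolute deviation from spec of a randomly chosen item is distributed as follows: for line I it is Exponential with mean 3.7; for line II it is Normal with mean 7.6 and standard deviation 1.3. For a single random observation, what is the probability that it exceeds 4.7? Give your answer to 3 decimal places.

Conditional on each line, P(X > 4.7): I: 0.280756; II: 0.987152.
By total probability, P(X > 4.7) = 0.5·0.280756 + 0.5·0.987152 = 0.633954.

0.634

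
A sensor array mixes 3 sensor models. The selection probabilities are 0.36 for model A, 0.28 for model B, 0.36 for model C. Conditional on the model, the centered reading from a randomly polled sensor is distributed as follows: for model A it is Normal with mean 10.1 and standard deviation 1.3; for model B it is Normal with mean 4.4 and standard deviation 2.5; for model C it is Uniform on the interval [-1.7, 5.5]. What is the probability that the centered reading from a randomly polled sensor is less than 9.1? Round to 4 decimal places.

Conditional on each model, P(X < 9.1): A: 0.220878; B: 0.969946; C: 1.
By total probability, P(X < 9.1) = 0.36·0.220878 + 0.28·0.969946 + 0.36·1 = 0.711101.

0.7111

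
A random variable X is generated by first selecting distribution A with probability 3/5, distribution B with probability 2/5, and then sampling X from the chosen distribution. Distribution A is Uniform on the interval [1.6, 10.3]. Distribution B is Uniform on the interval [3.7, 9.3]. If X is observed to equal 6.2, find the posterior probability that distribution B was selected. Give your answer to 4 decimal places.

Likelihoods f(6.2 | ·): A: 0.114943; B: 0.178571.
Posterior ∝ prior × likelihood. Numerator for B: 0.4·0.178571 = 0.0714286.
Normalizing constant: 0.6·0.114943 + 0.4·0.178571 = 0.140394.
P(B | observation) = 0.0714286 / 0.140394 = 0.508772.

0.5088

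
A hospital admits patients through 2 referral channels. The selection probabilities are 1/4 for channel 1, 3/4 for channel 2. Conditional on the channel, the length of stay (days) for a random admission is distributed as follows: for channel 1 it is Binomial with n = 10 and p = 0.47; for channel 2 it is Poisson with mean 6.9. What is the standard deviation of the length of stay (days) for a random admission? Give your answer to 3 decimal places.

2.589

Per component, 1: μ=4.7, E[X²]=24.581; 2: μ=6.9, E[X²]=54.51.
E[X] = 0.25·4.7 + 0.75·6.9 = 6.35.
E[X²] = 0.25·24.581 + 0.75·54.51 = 47.0278.
Var(X) = E[X²] − (E[X])² = 47.0278 − 40.3225 = 6.70525.
SD(X) = √6.70525 = 2.58945.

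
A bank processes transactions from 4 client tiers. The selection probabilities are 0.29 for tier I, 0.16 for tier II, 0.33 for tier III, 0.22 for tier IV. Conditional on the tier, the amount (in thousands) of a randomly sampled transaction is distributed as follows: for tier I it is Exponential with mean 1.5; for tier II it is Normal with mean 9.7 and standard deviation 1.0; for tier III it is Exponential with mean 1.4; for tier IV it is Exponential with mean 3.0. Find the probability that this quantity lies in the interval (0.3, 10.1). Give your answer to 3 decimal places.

0.800

Conditional on each tier, P(0.3 < X < 10.1): I: 0.81754; II: 0.655422; III: 0.806382; IV: 0.870333.
By total probability, P(0.3 < X < 10.1) = 0.29·0.81754 + 0.16·0.655422 + 0.33·0.806382 + 0.22·0.870333 = 0.799533.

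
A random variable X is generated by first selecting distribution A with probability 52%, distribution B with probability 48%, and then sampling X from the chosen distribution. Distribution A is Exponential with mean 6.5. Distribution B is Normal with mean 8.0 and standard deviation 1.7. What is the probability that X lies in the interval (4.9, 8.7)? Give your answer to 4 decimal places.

Conditional on each component, P(4.9 < X < 8.7): A: 0.208304; B: 0.625632.
By total probability, P(4.9 < X < 8.7) = 0.52·0.208304 + 0.48·0.625632 = 0.408622.

0.4086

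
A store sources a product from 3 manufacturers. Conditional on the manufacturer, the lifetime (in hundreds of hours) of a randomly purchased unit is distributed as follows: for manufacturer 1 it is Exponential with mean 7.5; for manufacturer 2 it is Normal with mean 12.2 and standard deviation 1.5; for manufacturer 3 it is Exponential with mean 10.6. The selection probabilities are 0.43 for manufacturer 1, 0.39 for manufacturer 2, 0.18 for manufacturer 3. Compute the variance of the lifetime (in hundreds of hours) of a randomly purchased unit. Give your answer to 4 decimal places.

Per component, 1: μ=7.5, E[X²]=112.5; 2: μ=12.2, E[X²]=151.09; 3: μ=10.6, E[X²]=224.72.
E[X] = 0.43·7.5 + 0.39·12.2 + 0.18·10.6 = 9.891.
E[X²] = 0.43·112.5 + 0.39·151.09 + 0.18·224.72 = 147.75.
Var(X) = E[X²] − (E[X])² = 147.75 − 97.8319 = 49.9178.

49.9178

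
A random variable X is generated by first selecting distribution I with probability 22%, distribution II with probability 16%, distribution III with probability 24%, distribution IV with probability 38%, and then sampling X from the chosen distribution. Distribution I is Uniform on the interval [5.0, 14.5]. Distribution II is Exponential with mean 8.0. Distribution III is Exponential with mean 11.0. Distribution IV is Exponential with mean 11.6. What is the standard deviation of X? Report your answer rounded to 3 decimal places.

9.680

Per component, I: μ=9.75, E[X²]=102.583; II: μ=8, E[X²]=128; III: μ=11, E[X²]=242; IV: μ=11.6, E[X²]=269.12.
E[X] = 0.22·9.75 + 0.16·8 + 0.24·11 + 0.38·11.6 = 10.473.
E[X²] = 0.22·102.583 + 0.16·128 + 0.24·242 + 0.38·269.12 = 203.394.
Var(X) = E[X²] − (E[X])² = 203.394 − 109.684 = 93.7102.
SD(X) = √93.7102 = 9.6804.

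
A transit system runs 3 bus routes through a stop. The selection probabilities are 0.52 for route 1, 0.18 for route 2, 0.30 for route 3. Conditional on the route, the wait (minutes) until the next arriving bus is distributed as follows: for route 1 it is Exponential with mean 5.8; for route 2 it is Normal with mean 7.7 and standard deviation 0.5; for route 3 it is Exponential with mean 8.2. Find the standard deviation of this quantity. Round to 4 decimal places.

6.2418

Per component, 1: μ=5.8, E[X²]=67.28; 2: μ=7.7, E[X²]=59.54; 3: μ=8.2, E[X²]=134.48.
E[X] = 0.52·5.8 + 0.18·7.7 + 0.3·8.2 = 6.862.
E[X²] = 0.52·67.28 + 0.18·59.54 + 0.3·134.48 = 86.0468.
Var(X) = E[X²] − (E[X])² = 86.0468 − 47.087 = 38.9598.
SD(X) = √38.9598 = 6.24178.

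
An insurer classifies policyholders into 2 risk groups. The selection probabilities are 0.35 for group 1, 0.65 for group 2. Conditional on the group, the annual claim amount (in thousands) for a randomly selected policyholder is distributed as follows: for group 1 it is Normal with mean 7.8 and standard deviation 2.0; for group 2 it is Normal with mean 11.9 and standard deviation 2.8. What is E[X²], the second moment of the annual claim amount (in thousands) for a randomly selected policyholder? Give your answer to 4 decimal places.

For each component E[X²] = Var + (mean)², giving 1: 64.84; 2: 149.45.
Overall E[X²] = 0.35·64.84 + 0.65·149.45 = 119.837.

119.8365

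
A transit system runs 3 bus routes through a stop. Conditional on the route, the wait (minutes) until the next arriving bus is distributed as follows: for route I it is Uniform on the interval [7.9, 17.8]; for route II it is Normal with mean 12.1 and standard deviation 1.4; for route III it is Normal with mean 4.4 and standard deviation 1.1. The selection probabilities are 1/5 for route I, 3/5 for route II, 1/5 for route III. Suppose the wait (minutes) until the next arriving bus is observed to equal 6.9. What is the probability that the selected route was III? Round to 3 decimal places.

Likelihoods f(6.9 | ·): I: 0; II: 0.000287764; III: 0.0274087.
Posterior ∝ prior × likelihood. Numerator for III: 0.2·0.0274087 = 0.00548175.
Normalizing constant: 0.2·0 + 0.6·0.000287764 + 0.2·0.0274087 = 0.00565441.
P(III | observation) = 0.00548175 / 0.00565441 = 0.969465.

0.969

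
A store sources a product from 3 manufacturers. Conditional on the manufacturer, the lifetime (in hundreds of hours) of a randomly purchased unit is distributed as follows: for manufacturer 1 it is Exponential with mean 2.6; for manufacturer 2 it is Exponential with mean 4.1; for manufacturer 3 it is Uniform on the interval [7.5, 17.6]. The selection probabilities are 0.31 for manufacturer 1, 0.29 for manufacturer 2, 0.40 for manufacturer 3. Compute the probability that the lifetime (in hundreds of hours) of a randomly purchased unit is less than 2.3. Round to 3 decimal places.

0.307

Conditional on each manufacturer, P(X < 2.3): 1: 0.587127; 2: 0.429348; 3: 0.
By total probability, P(X < 2.3) = 0.31·0.587127 + 0.29·0.429348 + 0.4·0 = 0.30652.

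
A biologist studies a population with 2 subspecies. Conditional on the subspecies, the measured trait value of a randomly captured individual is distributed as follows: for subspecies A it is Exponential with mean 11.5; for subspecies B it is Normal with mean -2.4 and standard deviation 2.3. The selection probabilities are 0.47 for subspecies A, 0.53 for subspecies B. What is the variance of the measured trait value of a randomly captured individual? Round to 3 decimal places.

Per component, A: μ=11.5, E[X²]=264.5; B: μ=-2.4, E[X²]=11.05.
E[X] = 0.47·11.5 + 0.53·-2.4 = 4.133.
E[X²] = 0.47·264.5 + 0.53·11.05 = 130.172.
Var(X) = E[X²] − (E[X])² = 130.172 − 17.0817 = 113.09.

113.090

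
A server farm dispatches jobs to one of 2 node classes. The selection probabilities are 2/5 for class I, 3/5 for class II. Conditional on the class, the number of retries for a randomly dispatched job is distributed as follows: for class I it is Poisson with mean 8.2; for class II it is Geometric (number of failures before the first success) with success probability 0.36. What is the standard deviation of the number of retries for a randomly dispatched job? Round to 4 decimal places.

4.0177

Per component, I: μ=8.2, E[X²]=75.44; II: μ=1.77778, E[X²]=8.09877.
E[X] = 0.4·8.2 + 0.6·1.77778 = 4.34667.
E[X²] = 0.4·75.44 + 0.6·8.09877 = 35.0353.
Var(X) = E[X²] − (E[X])² = 35.0353 − 18.8935 = 16.1417.
SD(X) = √16.1417 = 4.01768.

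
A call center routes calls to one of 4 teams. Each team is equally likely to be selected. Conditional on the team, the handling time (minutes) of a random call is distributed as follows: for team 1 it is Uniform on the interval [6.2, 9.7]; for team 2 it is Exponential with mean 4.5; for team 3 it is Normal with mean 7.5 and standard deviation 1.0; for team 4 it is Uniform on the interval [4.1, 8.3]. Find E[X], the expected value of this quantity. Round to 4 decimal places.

Component means — 1: 7.95; 2: 4.5; 3: 7.5; 4: 6.2.
E[X] = 0.25·7.95 + 0.25·4.5 + 0.25·7.5 + 0.25·6.2 = 6.5375.

6.5375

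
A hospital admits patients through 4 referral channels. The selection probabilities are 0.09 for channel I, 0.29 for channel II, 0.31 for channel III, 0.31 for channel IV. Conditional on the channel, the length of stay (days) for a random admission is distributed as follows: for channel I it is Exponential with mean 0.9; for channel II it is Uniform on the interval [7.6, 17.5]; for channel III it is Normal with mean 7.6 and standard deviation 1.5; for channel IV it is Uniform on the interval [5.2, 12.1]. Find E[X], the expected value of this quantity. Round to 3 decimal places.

8.758

Component means — I: 0.9; II: 12.55; III: 7.6; IV: 8.65.
E[X] = 0.09·0.9 + 0.29·12.55 + 0.31·7.6 + 0.31·8.65 = 8.758.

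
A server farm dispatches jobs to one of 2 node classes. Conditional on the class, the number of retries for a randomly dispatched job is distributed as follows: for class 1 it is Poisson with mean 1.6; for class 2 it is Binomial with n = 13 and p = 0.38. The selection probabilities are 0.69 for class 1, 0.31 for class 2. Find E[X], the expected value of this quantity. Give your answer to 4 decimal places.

2.6354

Component means — 1: 1.6; 2: 4.94.
E[X] = 0.69·1.6 + 0.31·4.94 = 2.6354.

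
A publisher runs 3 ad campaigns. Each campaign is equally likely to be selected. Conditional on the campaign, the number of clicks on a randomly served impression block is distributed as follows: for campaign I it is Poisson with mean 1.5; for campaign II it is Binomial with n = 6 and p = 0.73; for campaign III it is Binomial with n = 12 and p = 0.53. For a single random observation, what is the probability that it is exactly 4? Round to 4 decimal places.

Conditional on each campaign, P(X = 4): I: 0.0470665; II: 0.310535; III: 0.0930018.
By total probability, P(X = 4) = 0.333333·0.0470665 + 0.333333·0.310535 + 0.333333·0.0930018 = 0.150201.

0.1502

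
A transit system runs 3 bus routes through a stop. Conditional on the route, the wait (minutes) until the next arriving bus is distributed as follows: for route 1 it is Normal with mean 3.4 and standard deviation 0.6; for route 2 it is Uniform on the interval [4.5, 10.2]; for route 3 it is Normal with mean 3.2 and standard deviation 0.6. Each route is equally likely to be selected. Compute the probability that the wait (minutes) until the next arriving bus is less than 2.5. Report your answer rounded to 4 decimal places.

Conditional on each route, P(X < 2.5): 1: 0.0668072; 2: 0; 3: 0.121673.
By total probability, P(X < 2.5) = 0.333333·0.0668072 + 0.333333·0 + 0.333333·0.121673 = 0.0628266.

0.0628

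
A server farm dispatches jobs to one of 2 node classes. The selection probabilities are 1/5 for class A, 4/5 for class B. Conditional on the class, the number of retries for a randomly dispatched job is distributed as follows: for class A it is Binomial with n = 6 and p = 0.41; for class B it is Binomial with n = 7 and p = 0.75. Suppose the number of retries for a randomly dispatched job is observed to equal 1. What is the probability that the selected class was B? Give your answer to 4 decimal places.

Likelihoods P(X=1 | ·): A: 0.175871; B: 0.00128174.
Posterior ∝ prior × likelihood. Numerator for B: 0.8·0.00128174 = 0.00102539.
Normalizing constant: 0.2·0.175871 + 0.8·0.00128174 = 0.0361997.
P(B | observation) = 0.00102539 / 0.0361997 = 0.028326.

0.0283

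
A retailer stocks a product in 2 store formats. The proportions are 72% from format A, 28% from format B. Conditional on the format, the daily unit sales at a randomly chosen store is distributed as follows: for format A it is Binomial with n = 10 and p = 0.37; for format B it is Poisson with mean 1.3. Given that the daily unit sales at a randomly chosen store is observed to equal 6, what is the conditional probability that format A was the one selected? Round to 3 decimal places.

Likelihoods P(X=6 | ·): A: 0.0848774; B: 0.00182703.
Posterior ∝ prior × likelihood. Numerator for A: 0.72·0.0848774 = 0.0611117.
Normalizing constant: 0.72·0.0848774 + 0.28·0.00182703 = 0.0616233.
P(A | observation) = 0.0611117 / 0.0616233 = 0.991698.

0.992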